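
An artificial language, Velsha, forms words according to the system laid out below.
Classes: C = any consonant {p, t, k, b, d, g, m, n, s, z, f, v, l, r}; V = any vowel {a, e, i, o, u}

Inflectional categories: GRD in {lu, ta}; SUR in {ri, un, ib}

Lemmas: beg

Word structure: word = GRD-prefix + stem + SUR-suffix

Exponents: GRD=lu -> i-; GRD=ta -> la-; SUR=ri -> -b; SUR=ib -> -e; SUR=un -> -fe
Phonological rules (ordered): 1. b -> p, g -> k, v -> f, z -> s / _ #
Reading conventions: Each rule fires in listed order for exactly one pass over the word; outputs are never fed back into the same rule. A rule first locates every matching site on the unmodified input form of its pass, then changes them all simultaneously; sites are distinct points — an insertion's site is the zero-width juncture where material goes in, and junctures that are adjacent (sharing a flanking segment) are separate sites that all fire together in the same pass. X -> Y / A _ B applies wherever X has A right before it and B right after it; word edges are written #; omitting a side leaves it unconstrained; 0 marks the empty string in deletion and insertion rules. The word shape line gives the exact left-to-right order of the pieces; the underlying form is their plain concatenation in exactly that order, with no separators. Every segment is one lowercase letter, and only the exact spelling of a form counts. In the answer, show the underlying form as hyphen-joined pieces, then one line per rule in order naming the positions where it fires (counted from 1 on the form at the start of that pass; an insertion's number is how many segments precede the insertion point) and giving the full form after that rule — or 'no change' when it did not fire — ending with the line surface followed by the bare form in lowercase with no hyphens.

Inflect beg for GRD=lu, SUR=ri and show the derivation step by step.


underlying: i-beg-b
1. b -> p, g -> k, v -> f, z -> s / _ #: fires at position(s) 5: ibegp
surface: ibegp


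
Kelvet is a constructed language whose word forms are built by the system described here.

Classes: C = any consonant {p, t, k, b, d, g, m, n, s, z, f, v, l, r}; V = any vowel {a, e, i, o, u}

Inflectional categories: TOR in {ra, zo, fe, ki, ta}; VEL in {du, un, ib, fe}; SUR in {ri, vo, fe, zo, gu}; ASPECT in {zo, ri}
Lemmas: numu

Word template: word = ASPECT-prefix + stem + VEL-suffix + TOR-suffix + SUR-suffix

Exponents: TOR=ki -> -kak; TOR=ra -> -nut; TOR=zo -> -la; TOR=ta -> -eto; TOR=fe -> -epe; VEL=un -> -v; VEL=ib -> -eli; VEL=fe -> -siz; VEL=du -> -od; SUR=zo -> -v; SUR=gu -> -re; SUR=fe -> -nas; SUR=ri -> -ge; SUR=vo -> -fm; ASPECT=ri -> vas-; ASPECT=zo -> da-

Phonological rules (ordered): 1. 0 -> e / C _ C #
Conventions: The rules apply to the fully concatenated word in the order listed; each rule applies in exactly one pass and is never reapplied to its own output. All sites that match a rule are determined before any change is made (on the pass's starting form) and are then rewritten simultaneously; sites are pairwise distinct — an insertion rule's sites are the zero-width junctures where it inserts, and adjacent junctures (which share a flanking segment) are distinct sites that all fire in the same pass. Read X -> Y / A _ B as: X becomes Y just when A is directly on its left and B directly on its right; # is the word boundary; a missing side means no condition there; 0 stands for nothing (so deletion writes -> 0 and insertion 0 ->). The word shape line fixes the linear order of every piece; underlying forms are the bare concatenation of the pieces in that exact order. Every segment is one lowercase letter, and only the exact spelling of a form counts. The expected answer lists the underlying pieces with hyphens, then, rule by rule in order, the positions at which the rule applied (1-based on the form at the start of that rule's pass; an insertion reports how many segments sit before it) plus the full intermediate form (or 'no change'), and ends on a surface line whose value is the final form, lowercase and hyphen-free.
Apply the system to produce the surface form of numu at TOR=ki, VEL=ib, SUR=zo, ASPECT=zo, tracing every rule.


underlying: da-numu-eli-kak-v
1. 0 -> e / C _ C #: inserts after position(s) 12: danumuelikakev
surface: danumuelikakev


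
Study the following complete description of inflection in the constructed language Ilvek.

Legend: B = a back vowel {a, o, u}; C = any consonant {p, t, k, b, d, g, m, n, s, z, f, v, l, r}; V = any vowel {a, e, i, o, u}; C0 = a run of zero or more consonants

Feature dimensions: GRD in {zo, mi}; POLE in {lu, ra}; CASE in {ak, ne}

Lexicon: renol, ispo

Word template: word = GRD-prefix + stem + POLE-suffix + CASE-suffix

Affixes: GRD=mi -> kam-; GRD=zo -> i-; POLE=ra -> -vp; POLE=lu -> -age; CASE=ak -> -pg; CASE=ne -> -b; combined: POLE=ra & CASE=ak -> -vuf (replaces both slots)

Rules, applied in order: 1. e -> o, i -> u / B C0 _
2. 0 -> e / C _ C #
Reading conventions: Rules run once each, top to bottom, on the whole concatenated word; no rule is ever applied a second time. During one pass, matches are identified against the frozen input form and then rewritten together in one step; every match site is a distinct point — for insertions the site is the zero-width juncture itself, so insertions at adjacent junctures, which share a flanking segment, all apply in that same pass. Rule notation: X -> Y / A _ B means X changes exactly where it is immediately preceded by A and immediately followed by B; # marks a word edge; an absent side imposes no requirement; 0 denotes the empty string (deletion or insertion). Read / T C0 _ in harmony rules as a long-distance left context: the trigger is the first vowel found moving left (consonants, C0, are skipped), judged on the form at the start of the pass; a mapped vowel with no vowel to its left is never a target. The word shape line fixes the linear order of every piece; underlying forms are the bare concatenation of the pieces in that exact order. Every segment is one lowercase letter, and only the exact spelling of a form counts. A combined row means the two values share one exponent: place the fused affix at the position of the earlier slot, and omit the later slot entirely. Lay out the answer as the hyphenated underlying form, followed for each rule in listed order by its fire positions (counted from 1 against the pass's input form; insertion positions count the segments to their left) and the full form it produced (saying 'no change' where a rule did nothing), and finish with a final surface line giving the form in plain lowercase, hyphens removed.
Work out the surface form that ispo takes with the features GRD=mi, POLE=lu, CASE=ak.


underlying: kam-ispo-age-pg
1. e -> o, i -> u / B C0 _: fires at position(s) 4, 10: kamuspoagopg
2. 0 -> e / C _ C #: inserts after position(s) 11: kamuspoagopeg
surface: kamuspoagopeg


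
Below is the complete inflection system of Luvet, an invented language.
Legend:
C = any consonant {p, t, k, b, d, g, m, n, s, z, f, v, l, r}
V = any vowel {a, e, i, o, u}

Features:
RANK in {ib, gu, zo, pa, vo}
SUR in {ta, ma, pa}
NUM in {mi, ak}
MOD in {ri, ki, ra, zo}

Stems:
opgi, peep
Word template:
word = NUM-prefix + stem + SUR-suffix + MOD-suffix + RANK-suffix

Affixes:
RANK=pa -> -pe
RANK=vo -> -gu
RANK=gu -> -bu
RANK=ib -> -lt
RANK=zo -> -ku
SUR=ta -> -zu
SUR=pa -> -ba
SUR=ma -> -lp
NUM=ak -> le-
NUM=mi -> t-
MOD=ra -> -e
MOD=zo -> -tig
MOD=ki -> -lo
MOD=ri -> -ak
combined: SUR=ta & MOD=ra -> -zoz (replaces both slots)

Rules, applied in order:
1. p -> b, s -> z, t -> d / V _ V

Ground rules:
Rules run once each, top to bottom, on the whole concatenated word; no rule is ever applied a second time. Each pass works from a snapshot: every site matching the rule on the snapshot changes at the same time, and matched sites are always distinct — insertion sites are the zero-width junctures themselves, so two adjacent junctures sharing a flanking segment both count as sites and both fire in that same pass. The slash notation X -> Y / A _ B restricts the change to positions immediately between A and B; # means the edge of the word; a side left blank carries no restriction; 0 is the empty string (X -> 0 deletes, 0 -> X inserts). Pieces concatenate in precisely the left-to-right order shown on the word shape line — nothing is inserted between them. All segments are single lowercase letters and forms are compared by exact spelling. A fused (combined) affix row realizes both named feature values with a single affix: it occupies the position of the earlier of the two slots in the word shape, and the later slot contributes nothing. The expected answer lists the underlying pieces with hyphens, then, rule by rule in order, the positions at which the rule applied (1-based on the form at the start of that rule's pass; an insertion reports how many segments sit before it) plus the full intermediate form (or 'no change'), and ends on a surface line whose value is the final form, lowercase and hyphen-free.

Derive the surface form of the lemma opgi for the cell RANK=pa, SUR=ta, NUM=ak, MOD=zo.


underlying: le-opgi-zu-tig-pe
1. p -> b, s -> z, t -> d / V _ V: fires at position(s) 9: leopgizudigpe
surface: leopgizudigpe


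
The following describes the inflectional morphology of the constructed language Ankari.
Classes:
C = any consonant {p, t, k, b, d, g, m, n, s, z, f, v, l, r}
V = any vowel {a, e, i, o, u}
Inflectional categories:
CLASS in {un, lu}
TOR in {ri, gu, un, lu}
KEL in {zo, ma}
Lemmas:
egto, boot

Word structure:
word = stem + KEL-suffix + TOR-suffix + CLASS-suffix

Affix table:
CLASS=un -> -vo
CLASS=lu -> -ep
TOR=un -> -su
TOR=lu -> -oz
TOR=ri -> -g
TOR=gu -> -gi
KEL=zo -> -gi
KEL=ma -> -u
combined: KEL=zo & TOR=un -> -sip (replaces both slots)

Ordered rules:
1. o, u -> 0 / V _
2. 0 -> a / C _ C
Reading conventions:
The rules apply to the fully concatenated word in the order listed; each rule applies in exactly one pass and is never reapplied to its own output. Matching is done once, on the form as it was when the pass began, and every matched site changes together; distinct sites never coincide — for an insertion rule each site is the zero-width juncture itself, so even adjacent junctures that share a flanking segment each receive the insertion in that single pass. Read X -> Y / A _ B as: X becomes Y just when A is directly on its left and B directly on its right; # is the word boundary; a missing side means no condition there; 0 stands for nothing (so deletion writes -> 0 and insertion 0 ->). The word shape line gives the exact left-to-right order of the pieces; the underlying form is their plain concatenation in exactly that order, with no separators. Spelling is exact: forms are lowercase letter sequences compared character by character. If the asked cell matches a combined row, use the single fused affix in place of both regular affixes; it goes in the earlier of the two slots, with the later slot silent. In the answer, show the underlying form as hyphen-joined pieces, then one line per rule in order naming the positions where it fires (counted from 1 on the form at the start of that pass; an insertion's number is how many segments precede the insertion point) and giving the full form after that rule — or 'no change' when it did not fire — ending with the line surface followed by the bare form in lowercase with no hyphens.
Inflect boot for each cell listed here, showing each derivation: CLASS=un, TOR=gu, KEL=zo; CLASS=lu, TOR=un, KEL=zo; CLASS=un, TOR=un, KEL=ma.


cell CLASS=un, TOR=gu, KEL=zo:
underlying: boot-gi-gi-vo
1. o, u -> 0 / V _: fires at position(s) 3: botgigivo
2. 0 -> a / C _ C: inserts after position(s) 3: botagigivo
surface: botagigivo

cell CLASS=lu, TOR=un, KEL=zo:
underlying: boot-sip-ep
1. o, u -> 0 / V _: fires at position(s) 3: botsipep
2. 0 -> a / C _ C: inserts after position(s) 3: botasipep
surface: botasipep

cell CLASS=un, TOR=un, KEL=ma:
underlying: boot-u-su-vo
1. o, u -> 0 / V _: fires at position(s) 3: botusuvo
2. 0 -> a / C _ C: no change
surface: botusuvo


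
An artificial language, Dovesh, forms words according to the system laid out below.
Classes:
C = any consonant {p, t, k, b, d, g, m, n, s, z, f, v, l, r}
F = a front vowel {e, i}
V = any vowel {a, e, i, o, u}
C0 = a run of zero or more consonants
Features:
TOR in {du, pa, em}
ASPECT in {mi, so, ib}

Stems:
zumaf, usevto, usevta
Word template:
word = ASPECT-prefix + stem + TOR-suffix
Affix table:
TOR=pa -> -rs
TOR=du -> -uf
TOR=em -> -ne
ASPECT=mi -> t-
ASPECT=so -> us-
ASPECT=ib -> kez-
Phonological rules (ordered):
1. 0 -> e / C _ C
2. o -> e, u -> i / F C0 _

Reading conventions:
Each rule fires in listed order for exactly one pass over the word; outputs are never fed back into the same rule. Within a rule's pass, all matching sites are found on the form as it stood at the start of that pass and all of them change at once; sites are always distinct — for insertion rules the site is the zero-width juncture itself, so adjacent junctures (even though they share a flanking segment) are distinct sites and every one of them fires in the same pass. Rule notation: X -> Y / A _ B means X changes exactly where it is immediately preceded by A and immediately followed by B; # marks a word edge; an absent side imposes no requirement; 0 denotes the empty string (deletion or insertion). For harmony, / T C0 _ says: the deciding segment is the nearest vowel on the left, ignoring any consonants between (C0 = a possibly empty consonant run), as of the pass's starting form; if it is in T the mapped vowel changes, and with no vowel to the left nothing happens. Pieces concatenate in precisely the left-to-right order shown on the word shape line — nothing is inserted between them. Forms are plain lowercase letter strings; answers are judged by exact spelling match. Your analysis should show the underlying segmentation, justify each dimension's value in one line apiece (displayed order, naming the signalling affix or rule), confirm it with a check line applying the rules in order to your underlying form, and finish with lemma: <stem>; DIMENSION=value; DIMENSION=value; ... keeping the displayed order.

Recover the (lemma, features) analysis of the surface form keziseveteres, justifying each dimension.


underlying: kez-usevto-rs
TOR=pa - signalled by the affix -rs
ASPECT=ib - signalled by the affix kez-
check: kezusevtors -> kezusevetores -> keziseveteres
lemma: usevto; TOR=pa; ASPECT=ib


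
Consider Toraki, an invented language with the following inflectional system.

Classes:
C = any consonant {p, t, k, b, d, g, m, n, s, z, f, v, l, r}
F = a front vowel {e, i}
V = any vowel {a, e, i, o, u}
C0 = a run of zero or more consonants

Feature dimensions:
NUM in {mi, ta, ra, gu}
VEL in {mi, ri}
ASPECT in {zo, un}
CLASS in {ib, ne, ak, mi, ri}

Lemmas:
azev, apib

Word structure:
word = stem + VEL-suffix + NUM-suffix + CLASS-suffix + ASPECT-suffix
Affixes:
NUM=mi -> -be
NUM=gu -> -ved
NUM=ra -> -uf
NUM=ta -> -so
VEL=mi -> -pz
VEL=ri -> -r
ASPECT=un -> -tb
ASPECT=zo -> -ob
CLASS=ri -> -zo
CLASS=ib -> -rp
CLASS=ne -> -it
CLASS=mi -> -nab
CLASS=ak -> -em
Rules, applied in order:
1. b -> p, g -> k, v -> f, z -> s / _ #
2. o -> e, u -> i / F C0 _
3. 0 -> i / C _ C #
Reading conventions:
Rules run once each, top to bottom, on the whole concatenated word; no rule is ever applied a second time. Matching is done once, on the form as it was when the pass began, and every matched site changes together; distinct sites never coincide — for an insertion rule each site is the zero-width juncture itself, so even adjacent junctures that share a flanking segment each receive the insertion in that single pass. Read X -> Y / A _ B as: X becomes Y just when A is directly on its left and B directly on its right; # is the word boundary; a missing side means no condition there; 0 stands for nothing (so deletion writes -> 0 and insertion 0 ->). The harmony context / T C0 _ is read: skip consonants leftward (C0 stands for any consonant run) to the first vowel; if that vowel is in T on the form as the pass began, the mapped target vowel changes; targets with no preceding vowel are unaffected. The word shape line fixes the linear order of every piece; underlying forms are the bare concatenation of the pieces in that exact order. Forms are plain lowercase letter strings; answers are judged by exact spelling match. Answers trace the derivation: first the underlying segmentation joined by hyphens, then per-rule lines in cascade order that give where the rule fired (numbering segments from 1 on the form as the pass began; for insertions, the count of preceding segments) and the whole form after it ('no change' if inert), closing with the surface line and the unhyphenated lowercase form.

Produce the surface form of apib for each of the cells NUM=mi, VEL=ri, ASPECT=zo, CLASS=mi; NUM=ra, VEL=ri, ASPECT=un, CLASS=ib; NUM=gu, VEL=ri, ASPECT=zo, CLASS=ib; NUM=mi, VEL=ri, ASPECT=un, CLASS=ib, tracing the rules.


cell NUM=mi, VEL=ri, ASPECT=zo, CLASS=mi:
underlying: apib-r-be-nab-ob
1. b -> p, g -> k, v -> f, z -> s / _ #: fires at position(s) 12: apibrbenabop
2. o -> e, u -> i / F C0 _: no change
3. 0 -> i / C _ C #: no change
surface: apibrbenabop

cell NUM=ra, VEL=ri, ASPECT=un, CLASS=ib:
underlying: apib-r-uf-rp-tb
1. b -> p, g -> k, v -> f, z -> s / _ #: fires at position(s) 11: apibrufrptp
2. o -> e, u -> i / F C0 _: fires at position(s) 6: apibrifrptp
3. 0 -> i / C _ C #: inserts after position(s) 10: apibrifrptip
surface: apibrifrptip

cell NUM=gu, VEL=ri, ASPECT=zo, CLASS=ib:
underlying: apib-r-ved-rp-ob
1. b -> p, g -> k, v -> f, z -> s / _ #: fires at position(s) 12: apibrvedrpop
2. o -> e, u -> i / F C0 _: fires at position(s) 11: apibrvedrpep
3. 0 -> i / C _ C #: no change
surface: apibrvedrpep

cell NUM=mi, VEL=ri, ASPECT=un, CLASS=ib:
underlying: apib-r-be-rp-tb
1. b -> p, g -> k, v -> f, z -> s / _ #: fires at position(s) 11: apibrberptp
2. o -> e, u -> i / F C0 _: no change
3. 0 -> i / C _ C #: inserts after position(s) 10: apibrberptip
surface: apibrberptip


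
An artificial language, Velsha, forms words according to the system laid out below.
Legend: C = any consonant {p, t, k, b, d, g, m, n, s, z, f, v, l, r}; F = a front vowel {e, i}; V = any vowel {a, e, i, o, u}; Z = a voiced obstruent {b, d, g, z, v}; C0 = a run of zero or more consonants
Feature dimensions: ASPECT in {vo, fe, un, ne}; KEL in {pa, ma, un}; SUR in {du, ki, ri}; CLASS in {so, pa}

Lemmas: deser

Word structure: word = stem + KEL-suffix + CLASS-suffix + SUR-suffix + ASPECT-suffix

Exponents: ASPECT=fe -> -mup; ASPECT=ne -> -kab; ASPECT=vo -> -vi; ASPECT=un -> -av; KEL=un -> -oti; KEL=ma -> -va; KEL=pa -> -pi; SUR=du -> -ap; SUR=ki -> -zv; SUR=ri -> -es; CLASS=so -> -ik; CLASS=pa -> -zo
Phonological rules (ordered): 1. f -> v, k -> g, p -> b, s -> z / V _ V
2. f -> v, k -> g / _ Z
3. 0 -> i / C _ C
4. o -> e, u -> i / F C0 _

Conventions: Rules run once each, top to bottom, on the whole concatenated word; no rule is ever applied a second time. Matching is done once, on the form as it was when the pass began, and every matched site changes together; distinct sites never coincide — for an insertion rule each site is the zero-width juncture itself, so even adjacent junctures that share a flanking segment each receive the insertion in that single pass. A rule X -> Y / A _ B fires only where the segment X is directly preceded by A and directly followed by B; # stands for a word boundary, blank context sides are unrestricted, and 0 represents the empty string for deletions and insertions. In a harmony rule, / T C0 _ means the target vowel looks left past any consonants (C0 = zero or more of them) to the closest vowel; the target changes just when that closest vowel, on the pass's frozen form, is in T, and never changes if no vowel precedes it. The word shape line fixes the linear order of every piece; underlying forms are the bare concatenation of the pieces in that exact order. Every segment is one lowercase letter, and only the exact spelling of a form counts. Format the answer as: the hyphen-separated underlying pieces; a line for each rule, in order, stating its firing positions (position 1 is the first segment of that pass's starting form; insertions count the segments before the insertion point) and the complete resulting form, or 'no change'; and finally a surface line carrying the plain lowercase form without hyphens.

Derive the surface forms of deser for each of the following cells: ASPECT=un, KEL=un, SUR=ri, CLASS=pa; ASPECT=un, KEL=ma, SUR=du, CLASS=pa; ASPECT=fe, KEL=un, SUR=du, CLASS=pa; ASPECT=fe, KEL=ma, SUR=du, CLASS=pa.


cell ASPECT=un, KEL=un, SUR=ri, CLASS=pa:
underlying: deser-oti-zo-es-av
1. f -> v, k -> g, p -> b, s -> z / V _ V: fires at position(s) 3, 12: dezerotizoezav
2. f -> v, k -> g / _ Z: no change
3. 0 -> i / C _ C: no change
4. o -> e, u -> i / F C0 _: fires at position(s) 6, 10: dezeretizeezav
surface: dezeretizeezav

cell ASPECT=un, KEL=ma, SUR=du, CLASS=pa:
underlying: deser-va-zo-ap-av
1. f -> v, k -> g, p -> b, s -> z / V _ V: fires at position(s) 3, 11: dezervazoabav
2. f -> v, k -> g / _ Z: no change
3. 0 -> i / C _ C: inserts after position(s) 5: dezerivazoabav
4. o -> e, u -> i / F C0 _: no change
surface: dezerivazoabav

cell ASPECT=fe, KEL=un, SUR=du, CLASS=pa:
underlying: deser-oti-zo-ap-mup
1. f -> v, k -> g, p -> b, s -> z / V _ V: fires at position(s) 3: dezerotizoapmup
2. f -> v, k -> g / _ Z: no change
3. 0 -> i / C _ C: inserts after position(s) 12: dezerotizoapimup
4. o -> e, u -> i / F C0 _: fires at position(s) 6, 10, 15: dezeretizeapimip
surface: dezeretizeapimip

cell ASPECT=fe, KEL=ma, SUR=du, CLASS=pa:
underlying: deser-va-zo-ap-mup
1. f -> v, k -> g, p -> b, s -> z / V _ V: fires at position(s) 3: dezervazoapmup
2. f -> v, k -> g / _ Z: no change
3. 0 -> i / C _ C: inserts after position(s) 5, 11: dezerivazoapimup
4. o -> e, u -> i / F C0 _: fires at position(s) 15: dezerivazoapimip
surface: dezerivazoapimip


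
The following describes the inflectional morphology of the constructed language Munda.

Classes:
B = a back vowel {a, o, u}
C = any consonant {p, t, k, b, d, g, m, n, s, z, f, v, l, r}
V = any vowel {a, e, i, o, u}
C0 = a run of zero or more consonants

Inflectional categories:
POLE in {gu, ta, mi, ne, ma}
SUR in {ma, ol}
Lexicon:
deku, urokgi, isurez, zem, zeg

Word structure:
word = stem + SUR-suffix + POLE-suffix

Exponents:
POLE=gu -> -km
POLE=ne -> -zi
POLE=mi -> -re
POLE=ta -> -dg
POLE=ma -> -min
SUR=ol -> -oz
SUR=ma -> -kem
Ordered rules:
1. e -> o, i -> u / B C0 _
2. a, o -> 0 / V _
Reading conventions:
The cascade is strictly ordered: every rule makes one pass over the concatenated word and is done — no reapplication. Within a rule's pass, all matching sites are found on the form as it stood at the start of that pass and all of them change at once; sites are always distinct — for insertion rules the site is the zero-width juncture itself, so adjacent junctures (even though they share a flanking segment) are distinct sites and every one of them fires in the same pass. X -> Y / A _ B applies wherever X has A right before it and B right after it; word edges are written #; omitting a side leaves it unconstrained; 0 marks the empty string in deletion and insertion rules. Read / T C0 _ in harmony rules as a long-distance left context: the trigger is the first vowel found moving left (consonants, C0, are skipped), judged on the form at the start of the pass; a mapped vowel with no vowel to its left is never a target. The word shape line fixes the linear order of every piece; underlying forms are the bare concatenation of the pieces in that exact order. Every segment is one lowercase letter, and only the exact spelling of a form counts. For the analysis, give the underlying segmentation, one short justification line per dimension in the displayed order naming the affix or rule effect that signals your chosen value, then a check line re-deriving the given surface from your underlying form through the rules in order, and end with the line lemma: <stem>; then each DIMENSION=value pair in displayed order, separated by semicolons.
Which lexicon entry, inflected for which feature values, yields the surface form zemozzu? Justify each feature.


underlying: zem-oz-zi
POLE=ne - signalled by the affix -zi
SUR=ol - signalled by the affix -oz
check: zemozzi -> zemozzu -> zemozzu
lemma: zem; POLE=ne; SUR=ol


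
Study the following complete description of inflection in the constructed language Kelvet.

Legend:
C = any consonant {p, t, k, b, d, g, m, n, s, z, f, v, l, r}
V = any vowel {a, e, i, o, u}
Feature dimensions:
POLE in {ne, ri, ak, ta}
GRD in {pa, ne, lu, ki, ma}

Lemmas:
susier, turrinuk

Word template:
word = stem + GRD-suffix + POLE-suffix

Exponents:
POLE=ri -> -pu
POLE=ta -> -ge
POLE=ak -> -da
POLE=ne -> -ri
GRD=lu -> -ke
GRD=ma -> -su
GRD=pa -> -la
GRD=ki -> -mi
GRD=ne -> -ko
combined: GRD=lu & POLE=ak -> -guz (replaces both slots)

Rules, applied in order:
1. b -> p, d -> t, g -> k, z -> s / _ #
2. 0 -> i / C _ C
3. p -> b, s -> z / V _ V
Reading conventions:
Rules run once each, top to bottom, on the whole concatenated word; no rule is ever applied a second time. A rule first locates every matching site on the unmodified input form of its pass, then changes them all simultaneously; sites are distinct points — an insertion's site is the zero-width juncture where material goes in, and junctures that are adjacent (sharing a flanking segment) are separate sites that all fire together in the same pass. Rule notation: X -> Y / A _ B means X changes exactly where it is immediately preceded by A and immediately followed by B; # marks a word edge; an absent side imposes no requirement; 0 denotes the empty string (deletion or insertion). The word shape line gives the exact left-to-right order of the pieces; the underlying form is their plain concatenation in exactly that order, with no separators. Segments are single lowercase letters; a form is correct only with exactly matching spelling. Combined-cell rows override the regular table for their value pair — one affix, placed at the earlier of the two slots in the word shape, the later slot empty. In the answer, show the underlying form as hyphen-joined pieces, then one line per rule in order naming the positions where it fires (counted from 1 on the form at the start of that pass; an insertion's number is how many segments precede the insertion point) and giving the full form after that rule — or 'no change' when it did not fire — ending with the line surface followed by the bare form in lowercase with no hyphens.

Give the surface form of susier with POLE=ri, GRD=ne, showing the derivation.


underlying: susier-ko-pu
1. b -> p, d -> t, g -> k, z -> s / _ #: no change
2. 0 -> i / C _ C: inserts after position(s) 6: susierikopu
3. p -> b, s -> z / V _ V: fires at position(s) 3, 10: suzierikobu
surface: suzierikobu


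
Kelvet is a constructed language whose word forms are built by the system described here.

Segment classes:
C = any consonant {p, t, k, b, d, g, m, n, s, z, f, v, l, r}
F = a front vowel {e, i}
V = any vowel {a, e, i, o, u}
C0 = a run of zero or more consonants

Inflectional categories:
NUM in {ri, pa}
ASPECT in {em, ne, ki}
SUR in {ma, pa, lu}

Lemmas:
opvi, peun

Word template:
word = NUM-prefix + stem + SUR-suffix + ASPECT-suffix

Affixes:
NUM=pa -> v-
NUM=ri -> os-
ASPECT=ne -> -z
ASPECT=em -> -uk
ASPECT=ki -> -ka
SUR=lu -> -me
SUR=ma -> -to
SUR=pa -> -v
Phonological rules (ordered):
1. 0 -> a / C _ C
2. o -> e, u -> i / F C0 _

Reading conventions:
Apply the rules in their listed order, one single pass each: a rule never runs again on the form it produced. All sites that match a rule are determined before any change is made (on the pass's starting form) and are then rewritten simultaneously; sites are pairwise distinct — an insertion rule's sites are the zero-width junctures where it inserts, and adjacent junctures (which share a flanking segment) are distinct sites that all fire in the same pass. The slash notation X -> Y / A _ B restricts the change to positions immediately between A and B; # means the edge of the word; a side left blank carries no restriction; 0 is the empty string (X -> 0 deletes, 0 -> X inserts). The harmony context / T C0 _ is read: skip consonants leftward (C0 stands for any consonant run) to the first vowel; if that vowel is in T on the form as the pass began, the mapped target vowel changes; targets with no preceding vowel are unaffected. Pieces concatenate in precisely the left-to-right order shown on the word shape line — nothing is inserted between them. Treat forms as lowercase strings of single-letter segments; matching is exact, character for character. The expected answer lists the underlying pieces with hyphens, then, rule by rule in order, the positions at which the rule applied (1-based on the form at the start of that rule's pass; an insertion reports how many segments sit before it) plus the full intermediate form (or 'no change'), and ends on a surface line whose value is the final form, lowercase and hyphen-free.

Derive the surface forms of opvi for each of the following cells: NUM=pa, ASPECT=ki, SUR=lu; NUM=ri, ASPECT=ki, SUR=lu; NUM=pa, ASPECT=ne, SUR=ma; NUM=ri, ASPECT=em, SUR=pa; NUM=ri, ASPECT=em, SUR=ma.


cell NUM=pa, ASPECT=ki, SUR=lu:
underlying: v-opvi-me-ka
1. 0 -> a / C _ C: inserts after position(s) 3: vopavimeka
2. o -> e, u -> i / F C0 _: no change
surface: vopavimeka

cell NUM=ri, ASPECT=ki, SUR=lu:
underlying: os-opvi-me-ka
1. 0 -> a / C _ C: inserts after position(s) 4: osopavimeka
2. o -> e, u -> i / F C0 _: no change
surface: osopavimeka

cell NUM=pa, ASPECT=ne, SUR=ma:
underlying: v-opvi-to-z
1. 0 -> a / C _ C: inserts after position(s) 3: vopavitoz
2. o -> e, u -> i / F C0 _: fires at position(s) 8: vopavitez
surface: vopavitez

cell NUM=ri, ASPECT=em, SUR=pa:
underlying: os-opvi-v-uk
1. 0 -> a / C _ C: inserts after position(s) 4: osopavivuk
2. o -> e, u -> i / F C0 _: fires at position(s) 9: osopavivik
surface: osopavivik

cell NUM=ri, ASPECT=em, SUR=ma:
underlying: os-opvi-to-uk
1. 0 -> a / C _ C: inserts after position(s) 4: osopavitouk
2. o -> e, u -> i / F C0 _: fires at position(s) 9: osopaviteuk
surface: osopaviteuk


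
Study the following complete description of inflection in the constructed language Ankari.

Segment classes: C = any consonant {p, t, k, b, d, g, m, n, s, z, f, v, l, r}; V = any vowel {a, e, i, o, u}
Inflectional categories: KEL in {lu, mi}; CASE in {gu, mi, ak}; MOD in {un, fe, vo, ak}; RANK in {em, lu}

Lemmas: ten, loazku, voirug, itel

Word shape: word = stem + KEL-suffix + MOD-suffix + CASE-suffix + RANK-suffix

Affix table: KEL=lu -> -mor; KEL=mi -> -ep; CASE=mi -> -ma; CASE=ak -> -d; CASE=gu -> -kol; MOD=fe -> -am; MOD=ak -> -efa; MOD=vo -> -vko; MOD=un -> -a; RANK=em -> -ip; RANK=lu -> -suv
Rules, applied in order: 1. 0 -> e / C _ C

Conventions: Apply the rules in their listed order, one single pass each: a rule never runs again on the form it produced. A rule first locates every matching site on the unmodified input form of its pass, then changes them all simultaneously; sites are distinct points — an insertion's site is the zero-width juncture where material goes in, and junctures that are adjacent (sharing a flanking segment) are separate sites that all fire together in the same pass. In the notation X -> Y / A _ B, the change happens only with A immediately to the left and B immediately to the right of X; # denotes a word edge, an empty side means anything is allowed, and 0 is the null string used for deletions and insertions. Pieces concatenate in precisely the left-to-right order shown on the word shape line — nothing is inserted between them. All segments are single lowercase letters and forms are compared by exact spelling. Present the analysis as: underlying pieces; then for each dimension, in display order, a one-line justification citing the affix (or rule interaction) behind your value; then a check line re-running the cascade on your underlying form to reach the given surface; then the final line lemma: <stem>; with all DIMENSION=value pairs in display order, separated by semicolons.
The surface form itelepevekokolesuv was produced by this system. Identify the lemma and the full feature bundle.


underlying: itel-ep-vko-kol-suv
KEL=mi - signalled by the affix -ep
CASE=gu - signalled by the affix -kol
MOD=vo - signalled by the affix -vko
RANK=lu - signalled by the affix -suv
check: itelepvkokolsuv -> itelepevekokolesuv
lemma: itel; KEL=mi; CASE=gu; MOD=vo; RANK=lu


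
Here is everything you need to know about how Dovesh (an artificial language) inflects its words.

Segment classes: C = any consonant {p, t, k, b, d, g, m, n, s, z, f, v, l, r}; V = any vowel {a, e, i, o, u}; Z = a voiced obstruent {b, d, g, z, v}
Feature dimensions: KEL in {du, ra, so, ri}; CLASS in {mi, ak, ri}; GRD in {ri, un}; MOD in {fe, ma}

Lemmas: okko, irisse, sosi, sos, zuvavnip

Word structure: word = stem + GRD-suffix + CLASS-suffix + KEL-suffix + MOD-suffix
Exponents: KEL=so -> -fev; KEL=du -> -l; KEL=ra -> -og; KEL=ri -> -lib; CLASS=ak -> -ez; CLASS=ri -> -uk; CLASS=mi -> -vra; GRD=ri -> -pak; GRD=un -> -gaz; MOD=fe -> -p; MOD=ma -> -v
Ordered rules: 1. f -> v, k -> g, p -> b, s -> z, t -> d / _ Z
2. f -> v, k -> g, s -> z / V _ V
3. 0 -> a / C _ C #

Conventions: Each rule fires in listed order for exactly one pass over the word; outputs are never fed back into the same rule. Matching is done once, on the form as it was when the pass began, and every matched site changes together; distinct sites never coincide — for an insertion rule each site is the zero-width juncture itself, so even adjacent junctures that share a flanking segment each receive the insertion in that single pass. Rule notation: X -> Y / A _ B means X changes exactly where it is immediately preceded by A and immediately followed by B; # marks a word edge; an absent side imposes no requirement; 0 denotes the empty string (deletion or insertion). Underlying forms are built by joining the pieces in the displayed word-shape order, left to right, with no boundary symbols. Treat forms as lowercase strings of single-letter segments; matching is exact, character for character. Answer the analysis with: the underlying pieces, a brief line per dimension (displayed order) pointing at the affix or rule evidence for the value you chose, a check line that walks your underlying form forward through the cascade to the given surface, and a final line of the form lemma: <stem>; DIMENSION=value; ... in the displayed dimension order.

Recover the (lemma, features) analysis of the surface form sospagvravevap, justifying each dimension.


underlying: sos-pak-vra-fev-p
KEL=so - signalled by the affix -fev
CLASS=mi - signalled by the affix -vra
GRD=ri - signalled by the affix -pak
MOD=fe - signalled by the affix -p
check: sospakvrafevp -> sospagvrafevp -> sospagvravevp -> sospagvravevap
lemma: sos; KEL=so; CLASS=mi; GRD=ri; MOD=fe


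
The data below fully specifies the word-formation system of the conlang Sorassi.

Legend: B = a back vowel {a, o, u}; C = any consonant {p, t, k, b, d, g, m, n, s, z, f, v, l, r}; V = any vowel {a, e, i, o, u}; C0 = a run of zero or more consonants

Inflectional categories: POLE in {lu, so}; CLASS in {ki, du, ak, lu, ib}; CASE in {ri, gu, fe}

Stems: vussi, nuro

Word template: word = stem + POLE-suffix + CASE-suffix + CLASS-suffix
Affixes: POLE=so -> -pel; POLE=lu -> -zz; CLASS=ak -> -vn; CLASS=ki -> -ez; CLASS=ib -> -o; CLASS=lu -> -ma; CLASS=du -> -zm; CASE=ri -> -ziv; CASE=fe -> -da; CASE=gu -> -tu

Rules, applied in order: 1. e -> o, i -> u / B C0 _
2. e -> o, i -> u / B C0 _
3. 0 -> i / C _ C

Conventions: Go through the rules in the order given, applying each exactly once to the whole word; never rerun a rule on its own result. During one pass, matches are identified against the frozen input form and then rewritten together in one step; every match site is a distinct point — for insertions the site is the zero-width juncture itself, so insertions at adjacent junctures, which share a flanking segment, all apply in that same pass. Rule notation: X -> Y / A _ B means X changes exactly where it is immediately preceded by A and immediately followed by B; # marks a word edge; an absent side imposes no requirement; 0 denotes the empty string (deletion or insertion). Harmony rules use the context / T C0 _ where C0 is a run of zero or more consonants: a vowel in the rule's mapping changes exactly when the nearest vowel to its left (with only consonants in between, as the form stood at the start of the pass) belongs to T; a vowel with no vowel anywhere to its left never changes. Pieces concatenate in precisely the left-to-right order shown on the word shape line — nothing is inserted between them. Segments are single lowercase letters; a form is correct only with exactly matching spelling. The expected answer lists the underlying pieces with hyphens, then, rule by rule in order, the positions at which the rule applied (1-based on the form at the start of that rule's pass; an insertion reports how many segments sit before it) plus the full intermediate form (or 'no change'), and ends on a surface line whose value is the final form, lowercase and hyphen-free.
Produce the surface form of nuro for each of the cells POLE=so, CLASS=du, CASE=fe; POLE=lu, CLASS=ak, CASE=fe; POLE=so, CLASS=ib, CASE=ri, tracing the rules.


cell POLE=so, CLASS=du, CASE=fe:
underlying: nuro-pel-da-zm
1. e -> o, i -> u / B C0 _: fires at position(s) 6: nuropoldazm
2. e -> o, i -> u / B C0 _: no change
3. 0 -> i / C _ C: inserts after position(s) 7, 10: nuropolidazim
surface: nuropolidazim

cell POLE=lu, CLASS=ak, CASE=fe:
underlying: nuro-zz-da-vn
1. e -> o, i -> u / B C0 _: no change
2. e -> o, i -> u / B C0 _: no change
3. 0 -> i / C _ C: inserts after position(s) 5, 6, 9: nurozizidavin
surface: nurozizidavin

cell POLE=so, CLASS=ib, CASE=ri:
underlying: nuro-pel-ziv-o
1. e -> o, i -> u / B C0 _: fires at position(s) 6: nuropolzivo
2. e -> o, i -> u / B C0 _: fires at position(s) 9: nuropolzuvo
3. 0 -> i / C _ C: inserts after position(s) 7: nuropolizuvo
surface: nuropolizuvo


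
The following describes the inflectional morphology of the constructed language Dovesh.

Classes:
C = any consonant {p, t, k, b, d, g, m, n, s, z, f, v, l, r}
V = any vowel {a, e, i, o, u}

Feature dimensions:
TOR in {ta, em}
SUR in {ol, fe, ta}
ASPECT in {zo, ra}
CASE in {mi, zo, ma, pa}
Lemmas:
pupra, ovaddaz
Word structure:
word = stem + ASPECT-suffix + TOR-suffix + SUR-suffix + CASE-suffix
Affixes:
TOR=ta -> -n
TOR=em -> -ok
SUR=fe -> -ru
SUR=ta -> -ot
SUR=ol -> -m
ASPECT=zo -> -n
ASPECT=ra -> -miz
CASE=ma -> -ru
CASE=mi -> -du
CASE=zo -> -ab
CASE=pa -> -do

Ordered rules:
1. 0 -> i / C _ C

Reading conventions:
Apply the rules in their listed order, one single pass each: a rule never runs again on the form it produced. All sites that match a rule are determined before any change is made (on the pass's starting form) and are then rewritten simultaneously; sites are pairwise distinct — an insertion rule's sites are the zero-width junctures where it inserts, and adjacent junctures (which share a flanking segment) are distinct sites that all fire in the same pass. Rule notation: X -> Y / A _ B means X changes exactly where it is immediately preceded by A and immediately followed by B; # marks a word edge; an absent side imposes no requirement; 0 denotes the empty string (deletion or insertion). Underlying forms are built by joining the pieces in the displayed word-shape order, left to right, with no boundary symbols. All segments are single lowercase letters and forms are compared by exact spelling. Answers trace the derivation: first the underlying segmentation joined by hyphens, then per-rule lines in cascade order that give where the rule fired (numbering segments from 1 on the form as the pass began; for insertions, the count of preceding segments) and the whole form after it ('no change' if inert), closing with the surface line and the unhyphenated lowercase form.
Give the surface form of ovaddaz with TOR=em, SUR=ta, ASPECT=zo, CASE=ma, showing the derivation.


underlying: ovaddaz-n-ok-ot-ru
1. 0 -> i / C _ C: inserts after position(s) 4, 7, 12: ovadidazinokotiru
surface: ovadidazinokotiru


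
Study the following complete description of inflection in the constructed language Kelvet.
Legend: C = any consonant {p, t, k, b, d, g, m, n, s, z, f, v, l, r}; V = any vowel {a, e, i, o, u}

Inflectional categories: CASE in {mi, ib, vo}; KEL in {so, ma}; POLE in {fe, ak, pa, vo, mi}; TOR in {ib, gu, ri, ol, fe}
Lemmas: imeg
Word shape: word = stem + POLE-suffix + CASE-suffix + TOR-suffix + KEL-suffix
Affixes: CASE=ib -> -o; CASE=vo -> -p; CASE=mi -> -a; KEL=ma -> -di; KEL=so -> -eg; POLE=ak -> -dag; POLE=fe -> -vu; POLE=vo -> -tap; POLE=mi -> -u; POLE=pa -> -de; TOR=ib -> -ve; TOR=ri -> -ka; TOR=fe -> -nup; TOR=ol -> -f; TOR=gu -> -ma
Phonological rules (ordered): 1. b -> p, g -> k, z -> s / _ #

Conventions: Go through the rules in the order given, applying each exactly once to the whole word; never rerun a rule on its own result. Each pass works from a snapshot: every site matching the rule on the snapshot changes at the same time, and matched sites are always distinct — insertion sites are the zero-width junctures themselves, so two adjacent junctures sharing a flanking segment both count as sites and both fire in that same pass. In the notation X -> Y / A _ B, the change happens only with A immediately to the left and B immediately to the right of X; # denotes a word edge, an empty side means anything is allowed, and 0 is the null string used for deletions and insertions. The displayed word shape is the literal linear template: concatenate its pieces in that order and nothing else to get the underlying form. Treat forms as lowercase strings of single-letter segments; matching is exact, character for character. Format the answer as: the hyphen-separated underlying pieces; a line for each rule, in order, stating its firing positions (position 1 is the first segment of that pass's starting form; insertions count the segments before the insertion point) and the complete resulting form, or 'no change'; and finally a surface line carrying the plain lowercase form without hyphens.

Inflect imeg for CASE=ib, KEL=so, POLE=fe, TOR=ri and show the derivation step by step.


underlying: imeg-vu-o-ka-eg
1. b -> p, g -> k, z -> s / _ #: fires at position(s) 11: imegvuokaek
surface: imegvuokaek
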